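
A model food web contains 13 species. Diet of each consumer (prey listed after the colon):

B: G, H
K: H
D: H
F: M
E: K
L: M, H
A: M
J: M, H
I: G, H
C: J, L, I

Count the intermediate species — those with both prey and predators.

Intermediate species (has both prey and predators): K, J, L, I.
Count: 4.

4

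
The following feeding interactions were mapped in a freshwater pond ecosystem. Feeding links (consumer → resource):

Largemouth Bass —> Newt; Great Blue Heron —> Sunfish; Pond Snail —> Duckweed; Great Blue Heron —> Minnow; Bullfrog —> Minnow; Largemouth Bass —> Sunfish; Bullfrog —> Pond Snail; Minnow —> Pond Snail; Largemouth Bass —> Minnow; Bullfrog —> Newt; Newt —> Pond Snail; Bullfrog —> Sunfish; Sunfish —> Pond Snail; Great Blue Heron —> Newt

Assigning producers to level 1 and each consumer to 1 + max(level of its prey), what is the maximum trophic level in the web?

Producers (level 1): Duckweed.
Duckweed → Pond Snail → Sunfish → Bullfrog gives Bullfrog level 4.
No species has a prey at level 4, so no species reaches level 5.

4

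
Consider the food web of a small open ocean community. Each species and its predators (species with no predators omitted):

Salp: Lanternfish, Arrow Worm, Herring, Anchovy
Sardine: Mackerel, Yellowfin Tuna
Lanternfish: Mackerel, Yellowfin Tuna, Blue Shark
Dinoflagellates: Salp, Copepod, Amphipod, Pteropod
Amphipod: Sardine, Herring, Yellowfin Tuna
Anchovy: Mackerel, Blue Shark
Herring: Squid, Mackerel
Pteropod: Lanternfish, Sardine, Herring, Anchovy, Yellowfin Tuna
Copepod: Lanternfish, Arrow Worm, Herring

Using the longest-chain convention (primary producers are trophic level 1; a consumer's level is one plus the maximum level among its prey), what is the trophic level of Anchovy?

Dinoflagellates is a producer → level 1.
Salp eats Dinoflagellates → level 2.
Anchovy eats Salp (level 2); other prey at levels: Pteropod 2 → level 3.

Trophic level 3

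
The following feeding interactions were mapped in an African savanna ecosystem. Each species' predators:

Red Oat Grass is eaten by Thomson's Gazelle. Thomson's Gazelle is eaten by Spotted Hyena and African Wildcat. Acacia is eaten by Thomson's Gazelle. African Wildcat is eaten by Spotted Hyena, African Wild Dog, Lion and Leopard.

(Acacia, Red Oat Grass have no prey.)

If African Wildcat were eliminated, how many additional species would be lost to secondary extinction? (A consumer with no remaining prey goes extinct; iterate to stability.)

3

Remove African Wildcat.
Round 1: Lion (all prey gone), African Wild Dog (all prey gone), Leopard (all prey gone) → extinct.
No further losses. Total secondary extinctions: 3.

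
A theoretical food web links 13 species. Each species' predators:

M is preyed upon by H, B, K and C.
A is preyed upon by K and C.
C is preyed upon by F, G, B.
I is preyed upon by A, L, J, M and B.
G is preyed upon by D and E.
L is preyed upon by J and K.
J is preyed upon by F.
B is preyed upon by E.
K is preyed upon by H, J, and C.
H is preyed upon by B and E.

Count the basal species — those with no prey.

Basal species (no prey listed): I.
Count: 1.

1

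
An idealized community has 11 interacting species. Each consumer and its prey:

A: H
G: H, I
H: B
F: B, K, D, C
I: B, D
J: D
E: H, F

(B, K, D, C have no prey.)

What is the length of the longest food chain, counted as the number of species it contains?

One longest chain: B → H → A.
It has 3 species and 2 links.

3 species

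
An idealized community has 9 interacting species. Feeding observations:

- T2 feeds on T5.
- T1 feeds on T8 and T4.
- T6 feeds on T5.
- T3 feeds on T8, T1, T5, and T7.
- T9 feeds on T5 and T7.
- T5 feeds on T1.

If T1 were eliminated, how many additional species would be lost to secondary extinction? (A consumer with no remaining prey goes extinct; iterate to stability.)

3

Remove T1.
Round 1: T5 (all prey gone) → extinct.
Round 2: T6 (all prey gone), T2 (all prey gone) → extinct.
No further losses. Total secondary extinctions: 3.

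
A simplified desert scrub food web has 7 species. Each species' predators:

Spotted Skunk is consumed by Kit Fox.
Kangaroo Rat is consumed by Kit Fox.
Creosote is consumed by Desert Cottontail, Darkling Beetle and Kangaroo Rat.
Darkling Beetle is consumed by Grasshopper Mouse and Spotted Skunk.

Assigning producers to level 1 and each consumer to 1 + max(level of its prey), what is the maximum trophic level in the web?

Producers (level 1): Creosote.
Creosote → Darkling Beetle → Spotted Skunk → Kit Fox gives Kit Fox level 4.
No species has a prey at level 4, so no species reaches level 5.

4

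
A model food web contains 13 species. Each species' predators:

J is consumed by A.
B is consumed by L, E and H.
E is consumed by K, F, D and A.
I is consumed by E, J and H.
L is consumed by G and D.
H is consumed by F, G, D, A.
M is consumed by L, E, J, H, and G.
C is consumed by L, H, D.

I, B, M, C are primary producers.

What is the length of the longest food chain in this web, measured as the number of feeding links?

2 links

One longest chain: I → E → K.
It has 3 species and 2 links.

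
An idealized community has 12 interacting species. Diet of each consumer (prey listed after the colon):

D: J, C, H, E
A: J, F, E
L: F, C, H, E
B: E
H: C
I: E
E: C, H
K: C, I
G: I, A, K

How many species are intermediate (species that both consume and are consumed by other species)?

Intermediate species (has both prey and predators): H, E, I, A, K.
Count: 5.

5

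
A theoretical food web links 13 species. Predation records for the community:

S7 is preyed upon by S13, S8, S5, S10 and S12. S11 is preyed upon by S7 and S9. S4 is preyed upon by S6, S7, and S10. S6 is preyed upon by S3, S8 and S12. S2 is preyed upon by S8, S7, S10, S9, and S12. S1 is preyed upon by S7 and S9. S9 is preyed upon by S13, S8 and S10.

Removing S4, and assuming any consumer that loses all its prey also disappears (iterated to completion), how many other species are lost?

2

Remove S4.
Round 1: S6 (all prey gone) → extinct.
Round 2: S3 (all prey gone) → extinct.
No further losses. Total secondary extinctions: 2.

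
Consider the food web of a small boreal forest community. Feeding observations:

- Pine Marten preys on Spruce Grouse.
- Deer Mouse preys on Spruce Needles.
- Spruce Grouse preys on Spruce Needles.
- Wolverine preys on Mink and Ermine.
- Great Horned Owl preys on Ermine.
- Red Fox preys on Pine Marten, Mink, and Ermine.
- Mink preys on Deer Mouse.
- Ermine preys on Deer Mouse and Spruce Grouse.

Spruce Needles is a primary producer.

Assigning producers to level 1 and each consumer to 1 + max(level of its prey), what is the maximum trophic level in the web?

Producers (level 1): Spruce Needles.
Spruce Needles → Deer Mouse → Mink → Wolverine gives Wolverine level 4.
No species has a prey at level 4, so no species reaches level 5.

4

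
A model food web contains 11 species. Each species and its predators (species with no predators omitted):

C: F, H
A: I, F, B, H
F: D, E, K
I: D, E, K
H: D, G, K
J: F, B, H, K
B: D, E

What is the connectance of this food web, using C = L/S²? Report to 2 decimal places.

C = 0.17

The web has S = 11 species and L = 21 feeding links.
C = L / S² = 21 / 121 = 0.1736 ≈ 0.17.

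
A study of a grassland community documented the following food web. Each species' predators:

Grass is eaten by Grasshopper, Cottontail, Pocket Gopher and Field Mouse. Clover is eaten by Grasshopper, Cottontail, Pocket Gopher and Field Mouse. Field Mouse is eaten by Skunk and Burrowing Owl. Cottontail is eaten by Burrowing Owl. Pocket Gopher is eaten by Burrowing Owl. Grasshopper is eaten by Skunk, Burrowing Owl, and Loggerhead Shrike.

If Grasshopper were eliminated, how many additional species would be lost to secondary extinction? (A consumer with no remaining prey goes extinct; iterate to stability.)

1

Remove Grasshopper.
Round 1: Loggerhead Shrike (all prey gone) → extinct.
No further losses. Total secondary extinctions: 1.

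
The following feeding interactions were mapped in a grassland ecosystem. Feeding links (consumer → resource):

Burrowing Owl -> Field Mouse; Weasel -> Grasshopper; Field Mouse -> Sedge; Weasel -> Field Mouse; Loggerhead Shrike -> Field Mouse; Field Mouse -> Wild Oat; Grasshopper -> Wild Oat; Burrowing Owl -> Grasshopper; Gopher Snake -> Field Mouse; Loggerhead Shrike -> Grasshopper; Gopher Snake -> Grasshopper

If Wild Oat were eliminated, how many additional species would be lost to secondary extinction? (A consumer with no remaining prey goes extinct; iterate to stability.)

Remove Wild Oat.
Round 1: Grasshopper (all prey gone) → extinct.
No further losses. Total secondary extinctions: 1.

1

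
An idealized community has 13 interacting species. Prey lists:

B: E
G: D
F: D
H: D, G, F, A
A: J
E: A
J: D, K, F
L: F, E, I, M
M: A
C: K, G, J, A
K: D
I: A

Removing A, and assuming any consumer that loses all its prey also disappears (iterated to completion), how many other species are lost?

4

Remove A.
Round 1: E (all prey gone), I (all prey gone), M (all prey gone) → extinct.
Round 2: B (all prey gone) → extinct.
No further losses. Total secondary extinctions: 4.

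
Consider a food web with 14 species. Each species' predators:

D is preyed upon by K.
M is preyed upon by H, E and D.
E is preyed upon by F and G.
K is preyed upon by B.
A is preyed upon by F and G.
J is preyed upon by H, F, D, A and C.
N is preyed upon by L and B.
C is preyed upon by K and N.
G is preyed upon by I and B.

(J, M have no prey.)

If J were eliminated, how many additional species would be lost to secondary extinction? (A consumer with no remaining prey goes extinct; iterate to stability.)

4

Remove J.
Round 1: A (all prey gone), C (all prey gone) → extinct.
Round 2: N (all prey gone) → extinct.
Round 3: L (all prey gone) → extinct.
No further losses. Total secondary extinctions: 4.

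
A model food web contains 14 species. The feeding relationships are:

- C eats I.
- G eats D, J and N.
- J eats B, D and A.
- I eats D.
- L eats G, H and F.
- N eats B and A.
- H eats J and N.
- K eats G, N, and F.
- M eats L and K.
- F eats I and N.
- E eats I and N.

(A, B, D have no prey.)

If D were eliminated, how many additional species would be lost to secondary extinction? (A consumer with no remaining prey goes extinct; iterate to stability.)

Remove D.
Round 1: I (all prey gone) → extinct.
Round 2: C (all prey gone) → extinct.
No further losses. Total secondary extinctions: 2.

2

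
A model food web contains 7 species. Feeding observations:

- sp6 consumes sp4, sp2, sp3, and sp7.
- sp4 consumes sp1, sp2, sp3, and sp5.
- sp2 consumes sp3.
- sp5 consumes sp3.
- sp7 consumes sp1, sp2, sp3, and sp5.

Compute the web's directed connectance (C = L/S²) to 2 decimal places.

The web has S = 7 species and L = 14 feeding links.
C = L / S² = 14 / 49 = 0.2857 ≈ 0.29.

C = 0.29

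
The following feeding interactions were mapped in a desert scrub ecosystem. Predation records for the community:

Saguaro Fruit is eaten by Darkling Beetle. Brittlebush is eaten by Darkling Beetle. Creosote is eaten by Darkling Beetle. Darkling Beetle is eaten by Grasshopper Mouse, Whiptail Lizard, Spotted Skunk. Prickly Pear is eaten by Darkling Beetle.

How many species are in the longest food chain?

One longest chain: Creosote → Darkling Beetle → Spotted Skunk.
It has 3 species and 2 links.

3 species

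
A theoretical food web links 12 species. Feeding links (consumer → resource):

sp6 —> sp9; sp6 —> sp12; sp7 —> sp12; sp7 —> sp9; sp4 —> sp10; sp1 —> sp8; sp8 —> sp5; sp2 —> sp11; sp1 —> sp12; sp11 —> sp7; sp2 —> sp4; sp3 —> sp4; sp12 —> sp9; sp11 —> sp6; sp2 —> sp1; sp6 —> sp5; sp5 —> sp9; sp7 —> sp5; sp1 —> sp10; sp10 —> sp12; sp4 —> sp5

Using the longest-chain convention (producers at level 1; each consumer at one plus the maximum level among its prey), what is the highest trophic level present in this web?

Producers (level 1): sp9.
sp9 → sp12 → sp10 → sp4 → sp3 gives sp3 level 5.
No species has a prey at level 5, so no species reaches level 6.

5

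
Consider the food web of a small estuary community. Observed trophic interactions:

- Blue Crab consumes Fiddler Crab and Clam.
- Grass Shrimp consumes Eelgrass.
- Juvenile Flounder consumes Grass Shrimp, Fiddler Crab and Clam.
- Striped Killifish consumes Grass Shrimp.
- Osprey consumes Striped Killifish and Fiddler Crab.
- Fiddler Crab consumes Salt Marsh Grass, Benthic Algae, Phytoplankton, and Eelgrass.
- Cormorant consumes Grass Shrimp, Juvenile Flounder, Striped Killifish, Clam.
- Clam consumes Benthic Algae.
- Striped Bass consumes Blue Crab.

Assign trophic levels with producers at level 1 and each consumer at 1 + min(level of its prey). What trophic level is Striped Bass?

Trophic level 4

Benthic Algae is a producer → level 1.
Clam eats Benthic Algae → level 2.
Blue Crab eats Clam → level 3.
Striped Bass eats Blue Crab → level 4.
No prey of Striped Bass is below level 3, so 4 is the minimum.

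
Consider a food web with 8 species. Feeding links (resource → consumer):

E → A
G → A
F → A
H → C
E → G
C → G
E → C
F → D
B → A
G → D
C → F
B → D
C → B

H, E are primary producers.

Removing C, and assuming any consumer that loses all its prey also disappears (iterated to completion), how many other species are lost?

2

Remove C.
Round 1: F (all prey gone), B (all prey gone) → extinct.
No further losses. Total secondary extinctions: 2.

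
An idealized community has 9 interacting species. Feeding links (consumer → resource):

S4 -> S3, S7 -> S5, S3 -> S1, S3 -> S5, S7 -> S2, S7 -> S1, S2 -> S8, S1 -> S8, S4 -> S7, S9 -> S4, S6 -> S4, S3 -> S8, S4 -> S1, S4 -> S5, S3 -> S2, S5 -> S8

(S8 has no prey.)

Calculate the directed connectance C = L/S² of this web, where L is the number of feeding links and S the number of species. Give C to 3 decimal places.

The web has S = 9 species and L = 16 feeding links.
C = L / S² = 16 / 81 = 0.1975 ≈ 0.198.

C = 0.198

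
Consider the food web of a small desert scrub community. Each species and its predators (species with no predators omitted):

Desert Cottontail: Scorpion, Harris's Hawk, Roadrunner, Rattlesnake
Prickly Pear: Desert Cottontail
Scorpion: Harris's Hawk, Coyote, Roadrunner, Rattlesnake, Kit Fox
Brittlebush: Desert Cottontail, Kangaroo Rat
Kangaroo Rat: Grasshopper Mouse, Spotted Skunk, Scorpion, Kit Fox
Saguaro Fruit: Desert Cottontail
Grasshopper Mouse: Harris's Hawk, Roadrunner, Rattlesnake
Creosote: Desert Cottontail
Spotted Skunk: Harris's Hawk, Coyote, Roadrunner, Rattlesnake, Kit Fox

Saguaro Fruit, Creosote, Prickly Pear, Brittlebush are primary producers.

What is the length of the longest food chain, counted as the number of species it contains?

4 species

One longest chain: Saguaro Fruit → Desert Cottontail → Scorpion → Harris's Hawk.
It has 4 species and 3 links.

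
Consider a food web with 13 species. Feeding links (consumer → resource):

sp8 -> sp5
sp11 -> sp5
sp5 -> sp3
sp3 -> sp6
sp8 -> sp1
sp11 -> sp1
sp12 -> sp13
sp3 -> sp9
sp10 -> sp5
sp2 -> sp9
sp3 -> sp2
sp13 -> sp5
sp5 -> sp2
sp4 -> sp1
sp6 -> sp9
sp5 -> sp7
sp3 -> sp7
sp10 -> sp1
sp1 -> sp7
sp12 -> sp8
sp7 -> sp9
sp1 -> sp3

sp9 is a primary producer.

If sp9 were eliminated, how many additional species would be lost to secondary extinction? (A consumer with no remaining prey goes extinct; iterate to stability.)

Remove sp9.
Round 1: sp6 (all prey gone), sp7 (all prey gone), sp2 (all prey gone) → extinct.
Round 2: sp3 (all prey gone) → extinct.
Round 3: sp1 (all prey gone), sp5 (all prey gone) → extinct.
Round 4: sp11 (all prey gone), sp4 (all prey gone), sp13 (all prey gone), sp10 (all prey gone), sp8 (all prey gone) → extinct.
Round 5: sp12 (all prey gone) → extinct.
No further losses. Total secondary extinctions: 12.

12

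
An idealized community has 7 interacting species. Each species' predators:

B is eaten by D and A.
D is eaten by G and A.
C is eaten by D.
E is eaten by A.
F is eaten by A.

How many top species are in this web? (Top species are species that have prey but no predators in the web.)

2

Top species (has prey, but nothing eats it): A, G.
Count: 2.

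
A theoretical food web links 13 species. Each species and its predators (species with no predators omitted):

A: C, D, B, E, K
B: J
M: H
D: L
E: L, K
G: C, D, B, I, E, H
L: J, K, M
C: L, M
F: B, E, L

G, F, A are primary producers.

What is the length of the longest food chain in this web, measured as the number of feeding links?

4 links

One longest chain: G → C → L → M → H.
It has 5 species and 4 links.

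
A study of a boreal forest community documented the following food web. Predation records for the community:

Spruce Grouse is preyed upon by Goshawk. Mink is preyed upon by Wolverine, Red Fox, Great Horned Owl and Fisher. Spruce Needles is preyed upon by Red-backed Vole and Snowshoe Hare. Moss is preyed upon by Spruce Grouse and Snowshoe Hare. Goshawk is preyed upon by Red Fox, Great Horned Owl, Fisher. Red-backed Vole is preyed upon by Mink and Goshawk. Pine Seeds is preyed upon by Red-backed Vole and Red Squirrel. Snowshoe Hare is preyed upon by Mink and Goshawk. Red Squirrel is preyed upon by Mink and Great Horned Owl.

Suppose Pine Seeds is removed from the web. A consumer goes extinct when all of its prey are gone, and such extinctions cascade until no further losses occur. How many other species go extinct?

1

Remove Pine Seeds.
Round 1: Red Squirrel (all prey gone) → extinct.
No further losses. Total secondary extinctions: 1.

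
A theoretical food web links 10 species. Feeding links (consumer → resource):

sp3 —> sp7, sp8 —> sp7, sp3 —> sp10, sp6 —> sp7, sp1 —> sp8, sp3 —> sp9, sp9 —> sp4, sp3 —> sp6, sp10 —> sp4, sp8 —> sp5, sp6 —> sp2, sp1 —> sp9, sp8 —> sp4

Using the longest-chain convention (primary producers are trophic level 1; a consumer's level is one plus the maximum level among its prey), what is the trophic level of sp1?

Trophic level 3

sp4 is a producer → level 1.
sp9 eats sp4 → level 2.
sp1 eats sp9 (level 2); other prey at levels: sp8 2 → level 3.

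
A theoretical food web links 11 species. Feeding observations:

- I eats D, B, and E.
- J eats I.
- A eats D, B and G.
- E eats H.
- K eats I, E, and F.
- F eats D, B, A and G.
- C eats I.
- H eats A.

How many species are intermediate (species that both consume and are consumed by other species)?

5

Intermediate species (has both prey and predators): A, H, F, E, I.
Count: 5.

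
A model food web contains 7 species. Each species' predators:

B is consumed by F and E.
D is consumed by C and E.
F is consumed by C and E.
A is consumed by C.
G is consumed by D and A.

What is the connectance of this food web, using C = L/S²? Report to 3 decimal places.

C = 0.184

The web has S = 7 species and L = 9 feeding links.
C = L / S² = 9 / 49 = 0.1837 ≈ 0.184.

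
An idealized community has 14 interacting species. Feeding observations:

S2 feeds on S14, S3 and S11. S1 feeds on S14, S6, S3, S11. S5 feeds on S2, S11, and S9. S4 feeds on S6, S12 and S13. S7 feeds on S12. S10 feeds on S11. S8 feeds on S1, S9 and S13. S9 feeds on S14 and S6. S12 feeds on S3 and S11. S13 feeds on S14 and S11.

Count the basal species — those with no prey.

Basal species (no prey listed): S3, S6, S11, S14.
Count: 4.

4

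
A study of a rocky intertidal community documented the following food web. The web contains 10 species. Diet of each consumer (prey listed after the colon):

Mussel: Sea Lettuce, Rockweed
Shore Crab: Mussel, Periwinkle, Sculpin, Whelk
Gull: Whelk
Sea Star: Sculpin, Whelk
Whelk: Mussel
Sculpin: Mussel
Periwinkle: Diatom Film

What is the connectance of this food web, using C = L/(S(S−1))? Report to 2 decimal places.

C = 0.13

The web has S = 10 species and L = 12 feeding links.
C = L / (S(S−1)) = 12 / 90 = 0.1333 ≈ 0.13.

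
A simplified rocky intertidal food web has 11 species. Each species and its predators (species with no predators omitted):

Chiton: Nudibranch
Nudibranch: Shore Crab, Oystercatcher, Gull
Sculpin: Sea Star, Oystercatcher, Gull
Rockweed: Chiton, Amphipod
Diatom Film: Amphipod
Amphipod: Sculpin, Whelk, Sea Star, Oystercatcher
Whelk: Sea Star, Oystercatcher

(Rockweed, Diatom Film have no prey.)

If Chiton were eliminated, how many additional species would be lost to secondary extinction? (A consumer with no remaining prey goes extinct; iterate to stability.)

Remove Chiton.
Round 1: Nudibranch (all prey gone) → extinct.
Round 2: Shore Crab (all prey gone) → extinct.
No further losses. Total secondary extinctions: 2.

2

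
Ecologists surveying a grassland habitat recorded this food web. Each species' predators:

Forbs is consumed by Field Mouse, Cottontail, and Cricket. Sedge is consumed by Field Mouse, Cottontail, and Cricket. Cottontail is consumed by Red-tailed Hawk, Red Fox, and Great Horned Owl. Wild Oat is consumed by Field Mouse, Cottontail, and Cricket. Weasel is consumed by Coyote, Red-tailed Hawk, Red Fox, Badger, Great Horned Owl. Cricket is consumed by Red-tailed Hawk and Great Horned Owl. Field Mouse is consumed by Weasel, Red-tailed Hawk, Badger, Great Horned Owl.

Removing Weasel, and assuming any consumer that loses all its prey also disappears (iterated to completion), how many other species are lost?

1

Remove Weasel.
Round 1: Coyote (all prey gone) → extinct.
No further losses. Total secondary extinctions: 1.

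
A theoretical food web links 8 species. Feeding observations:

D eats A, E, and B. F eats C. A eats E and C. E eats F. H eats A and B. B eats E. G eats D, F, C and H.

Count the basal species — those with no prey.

1

Basal species (no prey listed): C.
Count: 1.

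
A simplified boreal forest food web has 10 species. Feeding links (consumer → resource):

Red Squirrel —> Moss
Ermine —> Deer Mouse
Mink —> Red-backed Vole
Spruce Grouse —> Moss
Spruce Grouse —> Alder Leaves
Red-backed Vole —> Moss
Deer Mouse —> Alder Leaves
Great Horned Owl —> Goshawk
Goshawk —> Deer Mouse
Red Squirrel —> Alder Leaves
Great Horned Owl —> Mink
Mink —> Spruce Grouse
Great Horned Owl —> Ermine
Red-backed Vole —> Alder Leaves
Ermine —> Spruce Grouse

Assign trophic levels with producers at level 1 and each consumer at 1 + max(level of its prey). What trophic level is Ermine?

Trophic level 3

Alder Leaves is a producer → level 1.
Spruce Grouse eats Alder Leaves (level 1); other prey at levels: Moss 1 → level 2.
Ermine eats Spruce Grouse (level 2); other prey at levels: Deer Mouse 2 → level 3.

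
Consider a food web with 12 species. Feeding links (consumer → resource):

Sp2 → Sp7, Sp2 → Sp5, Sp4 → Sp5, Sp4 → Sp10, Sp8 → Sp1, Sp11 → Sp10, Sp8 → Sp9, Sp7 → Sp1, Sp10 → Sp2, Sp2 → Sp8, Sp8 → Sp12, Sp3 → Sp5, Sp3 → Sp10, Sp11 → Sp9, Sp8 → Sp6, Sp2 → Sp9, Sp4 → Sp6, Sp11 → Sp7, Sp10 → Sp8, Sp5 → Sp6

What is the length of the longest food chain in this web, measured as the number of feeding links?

4 links

One longest chain: Sp6 → Sp5 → Sp2 → Sp10 → Sp4.
It has 5 species and 4 links.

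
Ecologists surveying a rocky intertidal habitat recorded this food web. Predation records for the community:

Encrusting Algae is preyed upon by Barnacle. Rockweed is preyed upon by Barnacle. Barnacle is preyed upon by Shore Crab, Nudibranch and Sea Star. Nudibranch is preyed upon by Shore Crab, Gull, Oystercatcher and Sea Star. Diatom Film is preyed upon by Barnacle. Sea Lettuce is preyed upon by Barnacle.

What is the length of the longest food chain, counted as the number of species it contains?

4 species

One longest chain: Rockweed → Barnacle → Nudibranch → Shore Crab.
It has 4 species and 3 links.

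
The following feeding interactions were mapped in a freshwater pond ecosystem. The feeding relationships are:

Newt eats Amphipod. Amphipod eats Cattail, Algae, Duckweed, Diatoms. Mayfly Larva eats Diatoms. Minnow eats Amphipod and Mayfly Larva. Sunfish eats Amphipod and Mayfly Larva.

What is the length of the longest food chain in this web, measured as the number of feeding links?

2 links

One longest chain: Duckweed → Amphipod → Newt.
It has 3 species and 2 links.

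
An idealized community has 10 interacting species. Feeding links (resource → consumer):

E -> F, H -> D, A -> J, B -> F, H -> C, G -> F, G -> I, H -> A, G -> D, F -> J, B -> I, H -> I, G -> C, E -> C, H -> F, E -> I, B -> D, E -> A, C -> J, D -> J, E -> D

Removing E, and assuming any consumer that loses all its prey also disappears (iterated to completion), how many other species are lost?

0

Remove E.
Every predator of it retains at least one other prey: D still has G, H, B; I still has G, H, B; C still has G, H; A still has H; F still has G, H, B.
No consumer loses all prey, so no secondary extinctions occur.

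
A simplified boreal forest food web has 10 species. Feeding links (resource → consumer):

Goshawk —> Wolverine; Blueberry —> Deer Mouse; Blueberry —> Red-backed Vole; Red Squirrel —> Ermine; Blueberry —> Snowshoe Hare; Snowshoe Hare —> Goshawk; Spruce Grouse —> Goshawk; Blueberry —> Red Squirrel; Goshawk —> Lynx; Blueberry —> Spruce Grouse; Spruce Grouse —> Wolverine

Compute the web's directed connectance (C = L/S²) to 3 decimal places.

The web has S = 10 species and L = 11 feeding links.
C = L / S² = 11 / 100 = 0.1100 ≈ 0.110.

C = 0.110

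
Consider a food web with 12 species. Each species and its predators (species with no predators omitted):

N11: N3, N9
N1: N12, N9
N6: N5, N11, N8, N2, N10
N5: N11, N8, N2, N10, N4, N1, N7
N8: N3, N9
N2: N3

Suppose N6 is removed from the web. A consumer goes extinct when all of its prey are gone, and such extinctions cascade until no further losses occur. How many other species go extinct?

Remove N6.
Round 1: N5 (all prey gone) → extinct.
Round 2: N11 (all prey gone), N8 (all prey gone), N2 (all prey gone), N10 (all prey gone), N4 (all prey gone), N1 (all prey gone), N7 (all prey gone) → extinct.
Round 3: N12 (all prey gone), N3 (all prey gone), N9 (all prey gone) → extinct.
No further losses. Total secondary extinctions: 11.

11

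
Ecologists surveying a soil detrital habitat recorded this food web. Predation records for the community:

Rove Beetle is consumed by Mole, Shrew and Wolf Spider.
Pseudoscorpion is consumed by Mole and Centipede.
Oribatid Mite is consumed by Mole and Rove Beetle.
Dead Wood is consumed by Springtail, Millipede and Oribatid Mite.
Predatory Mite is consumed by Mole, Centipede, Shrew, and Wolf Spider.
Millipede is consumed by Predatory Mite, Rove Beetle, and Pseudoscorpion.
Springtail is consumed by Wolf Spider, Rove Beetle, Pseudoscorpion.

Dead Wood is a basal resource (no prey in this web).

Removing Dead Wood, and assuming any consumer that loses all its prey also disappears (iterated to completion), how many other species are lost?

10

Remove Dead Wood.
Round 1: Springtail (all prey gone), Millipede (all prey gone), Oribatid Mite (all prey gone) → extinct.
Round 2: Rove Beetle (all prey gone), Predatory Mite (all prey gone), Pseudoscorpion (all prey gone) → extinct.
Round 3: Mole (all prey gone), Shrew (all prey gone), Wolf Spider (all prey gone), Centipede (all prey gone) → extinct.
No further losses. Total secondary extinctions: 10.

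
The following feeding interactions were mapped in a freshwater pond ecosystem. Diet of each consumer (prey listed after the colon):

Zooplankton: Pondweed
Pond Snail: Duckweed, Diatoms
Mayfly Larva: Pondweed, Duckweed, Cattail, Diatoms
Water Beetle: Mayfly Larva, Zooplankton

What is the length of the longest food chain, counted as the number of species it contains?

3 species

One longest chain: Pondweed → Mayfly Larva → Water Beetle.
It has 3 species and 2 links.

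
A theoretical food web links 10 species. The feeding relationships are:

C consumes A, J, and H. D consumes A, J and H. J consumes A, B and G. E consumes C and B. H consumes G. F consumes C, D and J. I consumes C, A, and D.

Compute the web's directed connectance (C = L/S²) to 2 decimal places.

C = 0.18

The web has S = 10 species and L = 18 feeding links.
C = L / S² = 18 / 100 = 0.1800 ≈ 0.18.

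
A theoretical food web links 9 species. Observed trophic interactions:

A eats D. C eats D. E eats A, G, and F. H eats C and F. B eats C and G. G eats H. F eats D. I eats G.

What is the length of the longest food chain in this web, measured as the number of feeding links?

One longest chain: D → C → H → G → I.
It has 5 species and 4 links.

4 links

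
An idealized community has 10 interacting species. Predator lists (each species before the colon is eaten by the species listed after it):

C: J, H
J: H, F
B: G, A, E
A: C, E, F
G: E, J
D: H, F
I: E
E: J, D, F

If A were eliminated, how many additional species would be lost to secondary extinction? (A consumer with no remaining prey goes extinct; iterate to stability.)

Remove A.
Round 1: C (all prey gone) → extinct.
No further losses. Total secondary extinctions: 1.

1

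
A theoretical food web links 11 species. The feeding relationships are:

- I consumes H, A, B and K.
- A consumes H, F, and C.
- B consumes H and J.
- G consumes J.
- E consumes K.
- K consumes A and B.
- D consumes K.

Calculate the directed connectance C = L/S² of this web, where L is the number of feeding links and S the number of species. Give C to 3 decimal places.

The web has S = 11 species and L = 14 feeding links.
C = L / S² = 14 / 121 = 0.1157 ≈ 0.116.

C = 0.116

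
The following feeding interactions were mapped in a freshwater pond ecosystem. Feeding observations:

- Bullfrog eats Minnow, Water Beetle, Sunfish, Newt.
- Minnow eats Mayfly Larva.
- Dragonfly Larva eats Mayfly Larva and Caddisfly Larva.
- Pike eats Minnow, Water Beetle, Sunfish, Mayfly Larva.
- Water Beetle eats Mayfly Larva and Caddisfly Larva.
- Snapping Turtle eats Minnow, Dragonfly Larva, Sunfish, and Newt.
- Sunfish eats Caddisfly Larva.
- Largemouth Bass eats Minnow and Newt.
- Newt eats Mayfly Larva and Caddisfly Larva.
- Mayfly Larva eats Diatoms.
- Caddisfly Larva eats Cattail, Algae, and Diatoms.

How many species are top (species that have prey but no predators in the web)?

Top species (has prey, but nothing eats it): Largemouth Bass, Pike, Snapping Turtle, Bullfrog.
Count: 4.

4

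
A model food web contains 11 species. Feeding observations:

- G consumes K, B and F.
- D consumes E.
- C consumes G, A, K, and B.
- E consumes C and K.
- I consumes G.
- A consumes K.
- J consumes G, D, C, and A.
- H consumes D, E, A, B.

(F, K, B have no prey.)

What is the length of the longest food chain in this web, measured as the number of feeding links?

5 links

One longest chain: F → G → C → E → D → H.
It has 6 species and 5 links.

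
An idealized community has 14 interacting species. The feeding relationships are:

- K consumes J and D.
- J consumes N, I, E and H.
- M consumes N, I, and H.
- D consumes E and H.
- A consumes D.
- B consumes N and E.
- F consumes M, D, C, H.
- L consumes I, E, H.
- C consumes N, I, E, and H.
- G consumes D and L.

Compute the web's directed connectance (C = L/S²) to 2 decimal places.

C = 0.14

The web has S = 14 species and L = 27 feeding links.
C = L / S² = 27 / 196 = 0.1378 ≈ 0.14.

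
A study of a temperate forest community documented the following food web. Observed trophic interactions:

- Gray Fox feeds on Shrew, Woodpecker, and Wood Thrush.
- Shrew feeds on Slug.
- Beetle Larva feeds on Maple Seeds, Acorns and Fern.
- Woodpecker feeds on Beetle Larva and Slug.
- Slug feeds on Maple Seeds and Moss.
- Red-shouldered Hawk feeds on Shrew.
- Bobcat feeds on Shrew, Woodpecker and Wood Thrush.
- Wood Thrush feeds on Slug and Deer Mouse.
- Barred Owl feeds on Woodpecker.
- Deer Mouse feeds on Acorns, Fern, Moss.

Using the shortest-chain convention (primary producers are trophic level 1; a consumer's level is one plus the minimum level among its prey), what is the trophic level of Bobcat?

Trophic level 4

Maple Seeds is a producer → level 1.
Slug eats Maple Seeds → level 2.
Shrew eats Slug → level 3.
Bobcat eats Shrew → level 4.
No prey of Bobcat is below level 3, so 4 is the minimum.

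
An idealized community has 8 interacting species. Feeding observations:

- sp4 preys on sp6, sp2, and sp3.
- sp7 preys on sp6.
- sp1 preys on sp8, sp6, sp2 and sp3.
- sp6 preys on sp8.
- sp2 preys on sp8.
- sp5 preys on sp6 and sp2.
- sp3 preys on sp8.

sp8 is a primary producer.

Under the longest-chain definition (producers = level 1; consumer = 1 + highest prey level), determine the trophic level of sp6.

sp8 is a producer → level 1.
sp6 eats sp8 → level 2.

Trophic level 2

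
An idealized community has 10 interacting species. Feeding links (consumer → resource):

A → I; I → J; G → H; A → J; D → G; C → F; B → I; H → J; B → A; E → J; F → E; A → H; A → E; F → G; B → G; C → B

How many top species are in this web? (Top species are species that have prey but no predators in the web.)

Top species (has prey, but nothing eats it): D, C.
Count: 2.

2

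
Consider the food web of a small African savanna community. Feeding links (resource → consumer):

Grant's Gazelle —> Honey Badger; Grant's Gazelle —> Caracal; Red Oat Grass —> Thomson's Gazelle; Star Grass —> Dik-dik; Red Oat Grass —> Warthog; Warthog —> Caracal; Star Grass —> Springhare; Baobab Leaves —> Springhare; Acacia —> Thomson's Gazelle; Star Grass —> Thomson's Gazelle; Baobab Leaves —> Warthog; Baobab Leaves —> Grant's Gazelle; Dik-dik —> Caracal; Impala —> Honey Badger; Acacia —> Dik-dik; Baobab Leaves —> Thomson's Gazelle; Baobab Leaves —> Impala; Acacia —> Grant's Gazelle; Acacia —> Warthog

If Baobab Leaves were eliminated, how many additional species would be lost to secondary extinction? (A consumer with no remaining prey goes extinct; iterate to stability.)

Remove Baobab Leaves.
Round 1: Impala (all prey gone) → extinct.
No further losses. Total secondary extinctions: 1.

1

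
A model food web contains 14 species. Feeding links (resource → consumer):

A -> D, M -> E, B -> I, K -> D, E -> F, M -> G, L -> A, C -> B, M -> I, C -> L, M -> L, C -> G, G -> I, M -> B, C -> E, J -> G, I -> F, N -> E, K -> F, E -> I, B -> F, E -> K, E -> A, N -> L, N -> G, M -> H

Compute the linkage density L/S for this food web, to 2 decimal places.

L/S = 1.86

There are L = 26 links among S = 14 species.
L/S = 26/14 = 1.8571 ≈ 1.86.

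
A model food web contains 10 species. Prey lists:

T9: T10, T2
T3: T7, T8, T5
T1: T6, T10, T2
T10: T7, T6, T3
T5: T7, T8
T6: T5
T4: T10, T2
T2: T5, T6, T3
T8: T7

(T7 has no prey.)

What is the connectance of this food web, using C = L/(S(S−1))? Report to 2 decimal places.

C = 0.22

The web has S = 10 species and L = 20 feeding links.
C = L / (S(S−1)) = 20 / 90 = 0.2222 ≈ 0.22.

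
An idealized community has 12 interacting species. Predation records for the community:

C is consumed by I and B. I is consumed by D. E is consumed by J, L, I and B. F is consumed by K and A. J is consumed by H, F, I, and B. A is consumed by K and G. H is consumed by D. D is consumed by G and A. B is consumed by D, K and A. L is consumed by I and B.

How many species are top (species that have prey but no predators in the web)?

Top species (has prey, but nothing eats it): K, G.
Count: 2.

2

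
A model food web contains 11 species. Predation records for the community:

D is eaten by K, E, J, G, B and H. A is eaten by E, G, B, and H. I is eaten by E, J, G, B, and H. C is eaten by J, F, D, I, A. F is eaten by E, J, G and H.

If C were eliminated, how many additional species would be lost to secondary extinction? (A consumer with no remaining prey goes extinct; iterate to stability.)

10

Remove C.
Round 1: D (all prey gone), A (all prey gone), F (all prey gone), I (all prey gone) → extinct.
Round 2: B (all prey gone), K (all prey gone), E (all prey gone), J (all prey gone), H (all prey gone), G (all prey gone) → extinct.
No further losses. Total secondary extinctions: 10.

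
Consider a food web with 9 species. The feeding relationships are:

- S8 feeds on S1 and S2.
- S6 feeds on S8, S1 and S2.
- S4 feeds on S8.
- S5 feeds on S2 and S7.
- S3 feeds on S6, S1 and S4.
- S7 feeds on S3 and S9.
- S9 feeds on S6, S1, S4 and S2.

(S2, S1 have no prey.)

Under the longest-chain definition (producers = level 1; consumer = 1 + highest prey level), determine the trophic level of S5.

S2 is a producer → level 1.
S8 eats S2 (level 1); other prey at levels: S1 1 → level 2.
S6 eats S8 (level 2); other prey at levels: S2 1, S1 1 → level 3.
S3 eats S6 (level 3); other prey at levels: S1 1, S4 3 → level 4.
S7 eats S3 (level 4); other prey at levels: S9 4 → level 5.
S5 eats S7 (level 5); other prey at levels: S2 1 → level 6.

Trophic level 6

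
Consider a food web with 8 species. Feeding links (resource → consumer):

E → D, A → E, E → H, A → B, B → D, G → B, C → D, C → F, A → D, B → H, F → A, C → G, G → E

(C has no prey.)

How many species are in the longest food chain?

One longest chain: C → F → A → E → D.
It has 5 species and 4 links.

5 species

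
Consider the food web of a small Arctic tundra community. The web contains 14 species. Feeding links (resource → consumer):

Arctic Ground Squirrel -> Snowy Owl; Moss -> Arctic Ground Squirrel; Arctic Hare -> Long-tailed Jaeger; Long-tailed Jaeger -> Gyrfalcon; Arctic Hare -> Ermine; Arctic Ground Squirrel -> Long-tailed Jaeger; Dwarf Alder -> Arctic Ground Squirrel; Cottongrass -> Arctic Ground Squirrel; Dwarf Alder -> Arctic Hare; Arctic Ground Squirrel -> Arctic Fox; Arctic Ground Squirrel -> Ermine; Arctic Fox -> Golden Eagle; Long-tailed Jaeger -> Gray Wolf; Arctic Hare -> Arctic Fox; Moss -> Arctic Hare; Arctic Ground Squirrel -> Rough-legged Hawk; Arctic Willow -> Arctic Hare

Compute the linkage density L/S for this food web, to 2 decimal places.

There are L = 17 links among S = 14 species.
L/S = 17/14 = 1.2143 ≈ 1.21.

L/S = 1.21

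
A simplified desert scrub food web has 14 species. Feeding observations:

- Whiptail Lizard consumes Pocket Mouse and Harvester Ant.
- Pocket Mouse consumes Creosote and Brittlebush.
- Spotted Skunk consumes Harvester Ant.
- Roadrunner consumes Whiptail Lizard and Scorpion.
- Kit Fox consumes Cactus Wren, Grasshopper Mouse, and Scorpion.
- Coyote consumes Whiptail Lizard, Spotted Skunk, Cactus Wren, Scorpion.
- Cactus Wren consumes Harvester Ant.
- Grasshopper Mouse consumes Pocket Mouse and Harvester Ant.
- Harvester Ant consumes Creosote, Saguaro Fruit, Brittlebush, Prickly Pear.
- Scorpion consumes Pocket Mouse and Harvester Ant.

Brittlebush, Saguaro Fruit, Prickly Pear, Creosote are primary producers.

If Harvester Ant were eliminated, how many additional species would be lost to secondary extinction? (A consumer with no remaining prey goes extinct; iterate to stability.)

Remove Harvester Ant.
Round 1: Cactus Wren (all prey gone), Spotted Skunk (all prey gone) → extinct.
No further losses. Total secondary extinctions: 2.

2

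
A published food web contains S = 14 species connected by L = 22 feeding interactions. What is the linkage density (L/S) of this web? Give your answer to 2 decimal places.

L/S = 1.57

There are L = 22 links among S = 14 species.
L/S = 22/14 = 1.5714 ≈ 1.57.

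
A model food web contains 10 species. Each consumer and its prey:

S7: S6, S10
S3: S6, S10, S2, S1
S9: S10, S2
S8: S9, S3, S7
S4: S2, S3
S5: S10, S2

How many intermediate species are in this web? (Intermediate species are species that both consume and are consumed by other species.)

3

Intermediate species (has both prey and predators): S9, S3, S7.
Count: 3.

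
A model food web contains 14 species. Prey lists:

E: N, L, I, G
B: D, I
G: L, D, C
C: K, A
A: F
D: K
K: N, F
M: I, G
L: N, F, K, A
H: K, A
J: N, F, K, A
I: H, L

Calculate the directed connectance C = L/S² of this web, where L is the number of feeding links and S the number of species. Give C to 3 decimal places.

C = 0.148

The web has S = 14 species and L = 29 feeding links.
C = L / S² = 29 / 196 = 0.1480 ≈ 0.148.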